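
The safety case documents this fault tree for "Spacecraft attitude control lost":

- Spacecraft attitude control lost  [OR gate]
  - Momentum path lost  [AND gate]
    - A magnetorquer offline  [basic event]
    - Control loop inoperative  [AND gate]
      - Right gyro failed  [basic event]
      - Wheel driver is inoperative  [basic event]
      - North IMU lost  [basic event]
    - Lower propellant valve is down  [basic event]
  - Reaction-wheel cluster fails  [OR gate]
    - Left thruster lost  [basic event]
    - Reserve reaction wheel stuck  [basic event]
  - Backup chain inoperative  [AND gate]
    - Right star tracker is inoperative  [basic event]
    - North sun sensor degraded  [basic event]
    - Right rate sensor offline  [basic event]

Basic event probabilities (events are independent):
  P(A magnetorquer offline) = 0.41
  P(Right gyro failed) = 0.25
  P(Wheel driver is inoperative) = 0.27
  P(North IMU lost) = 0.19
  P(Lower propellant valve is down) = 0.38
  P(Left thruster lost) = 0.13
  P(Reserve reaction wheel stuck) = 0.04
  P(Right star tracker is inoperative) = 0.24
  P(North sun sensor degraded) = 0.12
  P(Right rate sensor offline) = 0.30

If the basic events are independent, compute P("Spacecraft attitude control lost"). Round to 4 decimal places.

0.1737

P(Control loop inoperative) [AND] = 0.25 × 0.27 × 0.19 = 0.012825
P(Momentum path lost) [AND] = 0.41 × 0.012825 × 0.38 = 0.001998
P(Reaction-wheel cluster fails) [OR] = 1 − (1−0.13) × (1−0.04) = 0.164800
P(Backup chain inoperative) [AND] = 0.24 × 0.12 × 0.30 = 0.008640
P(Spacecraft attitude control lost) [OR] = 1 − (1−0.001998) × (1−0.164800) × (1−0.008640) = 0.173670
Rounded to 4 decimal places: P(Spacecraft attitude control lost) ≈ 0.1737.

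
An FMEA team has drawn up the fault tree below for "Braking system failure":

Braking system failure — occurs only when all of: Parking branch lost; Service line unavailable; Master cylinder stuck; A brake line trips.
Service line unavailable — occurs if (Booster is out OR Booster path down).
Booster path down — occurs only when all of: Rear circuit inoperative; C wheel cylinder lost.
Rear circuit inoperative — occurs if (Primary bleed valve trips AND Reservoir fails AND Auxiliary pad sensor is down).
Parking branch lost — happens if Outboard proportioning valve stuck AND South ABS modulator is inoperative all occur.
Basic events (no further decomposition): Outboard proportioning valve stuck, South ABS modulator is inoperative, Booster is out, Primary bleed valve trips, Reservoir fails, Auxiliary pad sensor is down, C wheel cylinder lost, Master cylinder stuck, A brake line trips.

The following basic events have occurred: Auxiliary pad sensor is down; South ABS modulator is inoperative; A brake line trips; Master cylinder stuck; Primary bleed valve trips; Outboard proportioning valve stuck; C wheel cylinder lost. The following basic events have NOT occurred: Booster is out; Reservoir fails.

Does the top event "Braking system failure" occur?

No

Parking branch lost [AND]: Outboard proportioning valve stuck=occurs, South ABS modulator is inoperative=occurs → all inputs occur → occurs.
Rear circuit inoperative [AND]: Primary bleed valve trips=occurs, Reservoir fails=not, Auxiliary pad sensor is down=occurs → not all inputs occur → does not occur.
Booster path down [AND]: Rear circuit inoperative=not, C wheel cylinder lost=occurs → not all inputs occur → does not occur.
Service line unavailable [OR]: Booster is out=not, Booster path down=not → no input occurs → does not occur.
Braking system failure [AND]: Parking branch lost=occurs, Service line unavailable=not, Master cylinder stuck=occurs, A brake line trips=occurs → not all inputs occur → does not occur.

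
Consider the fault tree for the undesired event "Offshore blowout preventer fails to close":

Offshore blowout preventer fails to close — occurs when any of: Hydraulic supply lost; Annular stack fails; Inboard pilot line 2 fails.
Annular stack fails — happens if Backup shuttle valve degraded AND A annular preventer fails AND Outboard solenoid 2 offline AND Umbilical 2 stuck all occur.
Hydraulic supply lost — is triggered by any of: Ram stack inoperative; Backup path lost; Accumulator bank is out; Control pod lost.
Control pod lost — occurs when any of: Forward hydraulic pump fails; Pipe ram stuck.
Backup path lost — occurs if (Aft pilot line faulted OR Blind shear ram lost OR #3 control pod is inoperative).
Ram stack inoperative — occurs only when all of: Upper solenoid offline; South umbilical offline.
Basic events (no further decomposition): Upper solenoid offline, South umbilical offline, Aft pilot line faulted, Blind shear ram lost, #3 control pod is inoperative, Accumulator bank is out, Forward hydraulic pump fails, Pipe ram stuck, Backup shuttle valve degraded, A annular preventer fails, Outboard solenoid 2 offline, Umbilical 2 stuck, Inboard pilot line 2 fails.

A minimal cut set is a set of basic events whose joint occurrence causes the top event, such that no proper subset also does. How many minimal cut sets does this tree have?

9

Ram stack inoperative [AND]: one cut set from each child combined → 1 × 1 = 1 cut set(s).
Backup path lost [OR]: union of children's cut sets → 3 cut set(s).
Control pod lost [OR]: union of children's cut sets → 2 cut set(s).
Hydraulic supply lost [OR]: union of children's cut sets → 7 cut set(s).
Annular stack fails [AND]: one cut set from each child combined → 1 × 1 × 1 × 1 = 1 cut set(s).
Offshore blowout preventer fails to close [OR]: union of children's cut sets → 9 cut set(s).
Minimal cut sets: {South umbilical offline, Upper solenoid offline}; {Aft pilot line faulted}; {Blind shear ram lost}; {#3 control pod is inoperative}; {Accumulator bank is out}; {Forward hydraulic pump fails}; {Pipe ram stuck}; {A annular preventer fails, Backup shuttle valve degraded, Outboard solenoid 2 offline, Umbilical 2 stuck}; {Inboard pilot line 2 fails}.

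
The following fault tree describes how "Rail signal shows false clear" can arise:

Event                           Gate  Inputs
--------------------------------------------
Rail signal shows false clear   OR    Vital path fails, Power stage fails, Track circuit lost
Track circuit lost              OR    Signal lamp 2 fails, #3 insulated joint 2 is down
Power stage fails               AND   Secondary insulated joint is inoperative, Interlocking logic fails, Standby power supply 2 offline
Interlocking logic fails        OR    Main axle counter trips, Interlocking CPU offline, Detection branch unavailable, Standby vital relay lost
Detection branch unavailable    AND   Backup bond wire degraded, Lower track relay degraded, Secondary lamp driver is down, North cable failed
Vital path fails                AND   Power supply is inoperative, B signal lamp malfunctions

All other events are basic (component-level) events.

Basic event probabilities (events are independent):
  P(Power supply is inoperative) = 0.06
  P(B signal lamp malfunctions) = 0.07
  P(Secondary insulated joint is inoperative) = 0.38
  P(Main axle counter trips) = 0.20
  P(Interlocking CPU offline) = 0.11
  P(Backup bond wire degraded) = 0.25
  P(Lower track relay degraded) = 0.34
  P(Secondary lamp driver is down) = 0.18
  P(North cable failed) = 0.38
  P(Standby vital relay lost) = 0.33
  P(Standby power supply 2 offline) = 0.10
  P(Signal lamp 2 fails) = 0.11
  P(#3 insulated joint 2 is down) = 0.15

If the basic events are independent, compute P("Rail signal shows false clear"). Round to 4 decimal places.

0.2617

P(Vital path fails) [AND] = 0.06 × 0.07 = 0.004200
P(Detection branch unavailable) [AND] = 0.25 × 0.34 × 0.18 × 0.38 = 0.005814
P(Interlocking logic fails) [OR] = 1 − (1−0.20) × (1−0.11) × (1−0.005814) × (1−0.33) = 0.525734
P(Power stage fails) [AND] = 0.38 × 0.525734 × 0.10 = 0.019978
P(Track circuit lost) [OR] = 1 − (1−0.11) × (1−0.15) = 0.243500
P(Rail signal shows false clear) [OR] = 1 − (1−0.004200) × (1−0.019978) × (1−0.243500) = 0.261727
Rounded to 4 decimal places: P(Rail signal shows false clear) ≈ 0.2617.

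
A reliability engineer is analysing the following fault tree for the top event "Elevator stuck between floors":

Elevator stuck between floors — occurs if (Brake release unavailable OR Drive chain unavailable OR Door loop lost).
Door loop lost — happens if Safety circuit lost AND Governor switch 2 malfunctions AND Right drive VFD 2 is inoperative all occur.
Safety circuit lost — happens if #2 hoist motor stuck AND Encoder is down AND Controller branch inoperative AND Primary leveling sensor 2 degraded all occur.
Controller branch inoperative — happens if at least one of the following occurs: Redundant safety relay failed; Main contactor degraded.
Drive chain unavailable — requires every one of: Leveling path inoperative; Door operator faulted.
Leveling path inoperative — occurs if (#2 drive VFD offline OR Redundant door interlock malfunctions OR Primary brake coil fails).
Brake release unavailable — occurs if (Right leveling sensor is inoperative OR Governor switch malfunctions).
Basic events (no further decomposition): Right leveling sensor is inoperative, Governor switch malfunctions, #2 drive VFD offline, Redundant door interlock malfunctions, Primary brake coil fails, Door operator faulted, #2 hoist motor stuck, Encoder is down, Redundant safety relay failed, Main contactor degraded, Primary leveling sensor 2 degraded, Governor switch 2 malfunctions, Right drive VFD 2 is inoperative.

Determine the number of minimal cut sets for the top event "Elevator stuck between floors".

Brake release unavailable [OR]: union of children's cut sets → 2 cut set(s).
Leveling path inoperative [OR]: union of children's cut sets → 3 cut set(s).
Drive chain unavailable [AND]: one cut set from each child combined → 3 × 1 = 3 cut set(s).
Controller branch inoperative [OR]: union of children's cut sets → 2 cut set(s).
Safety circuit lost [AND]: one cut set from each child combined → 1 × 1 × 2 × 1 = 2 cut set(s).
Door loop lost [AND]: one cut set from each child combined → 2 × 1 × 1 = 2 cut set(s).
Elevator stuck between floors [OR]: union of children's cut sets → 7 cut set(s).
Minimal cut sets: {Right leveling sensor is inoperative}; {Governor switch malfunctions}; {#2 drive VFD offline, Door operator faulted}; {Door operator faulted, Redundant door interlock malfunctions}; {Door operator faulted, Primary brake coil fails}; {#2 hoist motor stuck, Encoder is down, Governor switch 2 malfunctions, Primary leveling sensor 2 degraded, Redundant safety relay failed, Right drive VFD 2 is inoperative}; {#2 hoist motor stuck, Encoder is down, Governor switch 2 malfunctions, Main contactor degraded, Primary leveling sensor 2 degraded, Right drive VFD 2 is inoperative}.

7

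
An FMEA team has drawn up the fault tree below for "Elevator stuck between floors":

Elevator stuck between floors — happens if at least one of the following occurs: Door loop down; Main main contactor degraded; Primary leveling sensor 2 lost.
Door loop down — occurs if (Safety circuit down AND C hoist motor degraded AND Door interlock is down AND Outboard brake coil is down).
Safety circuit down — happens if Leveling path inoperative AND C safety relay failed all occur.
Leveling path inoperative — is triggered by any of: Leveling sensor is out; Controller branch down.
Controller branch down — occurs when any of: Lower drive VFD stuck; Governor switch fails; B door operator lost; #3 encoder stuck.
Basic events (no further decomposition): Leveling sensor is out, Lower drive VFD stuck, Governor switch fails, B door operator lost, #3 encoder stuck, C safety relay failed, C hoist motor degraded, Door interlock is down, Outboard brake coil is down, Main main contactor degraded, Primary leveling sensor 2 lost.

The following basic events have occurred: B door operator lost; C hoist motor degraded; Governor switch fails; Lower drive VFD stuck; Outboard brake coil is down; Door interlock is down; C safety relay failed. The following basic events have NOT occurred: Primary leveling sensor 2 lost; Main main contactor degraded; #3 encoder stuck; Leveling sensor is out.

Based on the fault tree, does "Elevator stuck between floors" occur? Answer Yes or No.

Controller branch down [OR]: Lower drive VFD stuck=occurs, Governor switch fails=occurs, B door operator lost=occurs, #3 encoder stuck=not → at least one input occurs → occurs.
Leveling path inoperative [OR]: Leveling sensor is out=not, Controller branch down=occurs → at least one input occurs → occurs.
Safety circuit down [AND]: Leveling path inoperative=occurs, C safety relay failed=occurs → all inputs occur → occurs.
Door loop down [AND]: Safety circuit down=occurs, C hoist motor degraded=occurs, Door interlock is down=occurs, Outboard brake coil is down=occurs → all inputs occur → occurs.
Elevator stuck between floors [OR]: Door loop down=occurs, Main main contactor degraded=not, Primary leveling sensor 2 lost=not → at least one input occurs → occurs.

Yes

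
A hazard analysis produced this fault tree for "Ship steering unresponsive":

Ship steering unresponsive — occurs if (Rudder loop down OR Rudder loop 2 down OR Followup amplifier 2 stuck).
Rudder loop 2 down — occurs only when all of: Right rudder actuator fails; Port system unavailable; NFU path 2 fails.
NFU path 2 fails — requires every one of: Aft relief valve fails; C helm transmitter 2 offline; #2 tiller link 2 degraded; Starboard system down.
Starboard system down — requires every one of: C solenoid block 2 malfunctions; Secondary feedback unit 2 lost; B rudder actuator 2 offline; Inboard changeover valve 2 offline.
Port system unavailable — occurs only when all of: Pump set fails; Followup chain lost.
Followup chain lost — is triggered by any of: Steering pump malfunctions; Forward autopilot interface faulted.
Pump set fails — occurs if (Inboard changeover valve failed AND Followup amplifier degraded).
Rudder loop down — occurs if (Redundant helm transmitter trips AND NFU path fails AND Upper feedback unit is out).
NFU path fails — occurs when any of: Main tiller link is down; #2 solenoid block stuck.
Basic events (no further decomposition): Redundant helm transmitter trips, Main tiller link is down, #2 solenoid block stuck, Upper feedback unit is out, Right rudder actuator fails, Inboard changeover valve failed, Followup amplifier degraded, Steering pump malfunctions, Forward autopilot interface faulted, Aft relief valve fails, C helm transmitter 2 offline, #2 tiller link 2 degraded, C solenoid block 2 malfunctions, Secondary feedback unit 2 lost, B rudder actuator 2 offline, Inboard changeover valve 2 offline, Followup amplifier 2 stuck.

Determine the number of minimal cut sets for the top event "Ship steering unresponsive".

5

NFU path fails [OR]: union of children's cut sets → 2 cut set(s).
Rudder loop down [AND]: one cut set from each child combined → 1 × 2 × 1 = 2 cut set(s).
Pump set fails [AND]: one cut set from each child combined → 1 × 1 = 1 cut set(s).
Followup chain lost [OR]: union of children's cut sets → 2 cut set(s).
Port system unavailable [AND]: one cut set from each child combined → 1 × 2 = 2 cut set(s).
Starboard system down [AND]: one cut set from each child combined → 1 × 1 × 1 × 1 = 1 cut set(s).
NFU path 2 fails [AND]: one cut set from each child combined → 1 × 1 × 1 × 1 = 1 cut set(s).
Rudder loop 2 down [AND]: one cut set from each child combined → 1 × 2 × 1 = 2 cut set(s).
Ship steering unresponsive [OR]: union of children's cut sets → 5 cut set(s).
Minimal cut sets: {Main tiller link is down, Redundant helm transmitter trips, Upper feedback unit is out}; {#2 solenoid block stuck, Redundant helm transmitter trips, Upper feedback unit is out}; {#2 tiller link 2 degraded, Aft relief valve fails, B rudder actuator 2 offline, C helm transmitter 2 offline, C solenoid block 2 malfunctions, Followup amplifier degraded, Inboard changeover valve 2 offline, Inboard changeover valve failed, Right rudder actuator fails, Secondary feedback unit 2 lost, Steering pump malfunctions}; {#2 tiller link 2 degraded, Aft relief valve fails, B rudder actuator 2 offline, C helm transmitter 2 offline, C solenoid block 2 malfunctions, Followup amplifier degraded, Forward autopilot interface faulted, Inboard changeover valve 2 offline, Inboard changeover valve failed, Right rudder actuator fails, Secondary feedback unit 2 lost}; {Followup amplifier 2 stuck}.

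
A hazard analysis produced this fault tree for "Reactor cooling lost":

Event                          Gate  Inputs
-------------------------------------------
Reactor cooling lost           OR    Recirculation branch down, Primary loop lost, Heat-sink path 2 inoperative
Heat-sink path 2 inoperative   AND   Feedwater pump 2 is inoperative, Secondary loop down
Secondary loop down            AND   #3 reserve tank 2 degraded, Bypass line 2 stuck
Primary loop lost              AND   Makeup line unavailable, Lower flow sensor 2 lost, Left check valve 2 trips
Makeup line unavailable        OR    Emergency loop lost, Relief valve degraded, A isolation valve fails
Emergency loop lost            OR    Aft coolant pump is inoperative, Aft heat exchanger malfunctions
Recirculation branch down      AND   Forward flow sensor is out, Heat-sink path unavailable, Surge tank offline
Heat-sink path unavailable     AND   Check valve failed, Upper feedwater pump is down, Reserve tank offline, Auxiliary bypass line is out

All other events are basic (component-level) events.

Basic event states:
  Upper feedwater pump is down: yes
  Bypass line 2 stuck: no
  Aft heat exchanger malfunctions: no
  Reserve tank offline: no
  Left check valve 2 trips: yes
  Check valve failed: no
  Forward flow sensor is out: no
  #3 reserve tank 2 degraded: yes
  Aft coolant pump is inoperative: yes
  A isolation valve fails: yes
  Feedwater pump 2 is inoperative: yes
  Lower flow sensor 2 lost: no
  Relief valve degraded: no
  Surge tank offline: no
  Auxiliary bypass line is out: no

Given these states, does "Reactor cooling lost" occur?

Heat-sink path unavailable [AND]: Check valve failed=not, Upper feedwater pump is down=occurs, Reserve tank offline=not, Auxiliary bypass line is out=not → not all inputs occur → does not occur.
Recirculation branch down [AND]: Forward flow sensor is out=not, Heat-sink path unavailable=not, Surge tank offline=not → not all inputs occur → does not occur.
Emergency loop lost [OR]: Aft coolant pump is inoperative=occurs, Aft heat exchanger malfunctions=not → at least one input occurs → occurs.
Makeup line unavailable [OR]: Emergency loop lost=occurs, Relief valve degraded=not, A isolation valve fails=occurs → at least one input occurs → occurs.
Primary loop lost [AND]: Makeup line unavailable=occurs, Lower flow sensor 2 lost=not, Left check valve 2 trips=occurs → not all inputs occur → does not occur.
Secondary loop down [AND]: #3 reserve tank 2 degraded=occurs, Bypass line 2 stuck=not → not all inputs occur → does not occur.
Heat-sink path 2 inoperative [AND]: Feedwater pump 2 is inoperative=occurs, Secondary loop down=not → not all inputs occur → does not occur.
Reactor cooling lost [OR]: Recirculation branch down=not, Primary loop lost=not, Heat-sink path 2 inoperative=not → no input occurs → does not occur.

No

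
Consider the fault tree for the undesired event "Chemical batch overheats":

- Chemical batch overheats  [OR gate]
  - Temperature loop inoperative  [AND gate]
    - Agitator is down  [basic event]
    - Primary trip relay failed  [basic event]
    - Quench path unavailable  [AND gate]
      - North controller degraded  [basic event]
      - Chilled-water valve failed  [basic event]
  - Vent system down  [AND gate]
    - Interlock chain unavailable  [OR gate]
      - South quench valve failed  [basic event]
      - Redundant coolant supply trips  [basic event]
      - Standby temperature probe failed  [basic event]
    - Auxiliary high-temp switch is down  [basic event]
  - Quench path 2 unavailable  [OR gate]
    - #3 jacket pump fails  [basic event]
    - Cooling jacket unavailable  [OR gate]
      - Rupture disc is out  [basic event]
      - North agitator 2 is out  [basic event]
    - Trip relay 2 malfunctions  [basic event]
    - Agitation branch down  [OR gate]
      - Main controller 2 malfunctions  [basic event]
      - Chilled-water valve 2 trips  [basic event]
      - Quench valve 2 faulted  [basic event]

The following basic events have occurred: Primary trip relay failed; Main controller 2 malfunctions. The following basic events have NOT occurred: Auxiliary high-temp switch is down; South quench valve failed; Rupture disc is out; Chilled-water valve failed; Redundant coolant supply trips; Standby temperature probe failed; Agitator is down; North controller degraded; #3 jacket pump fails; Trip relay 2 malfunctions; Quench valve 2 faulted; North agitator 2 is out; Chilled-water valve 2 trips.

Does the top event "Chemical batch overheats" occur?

Yes

Quench path unavailable [AND]: North controller degraded=not, Chilled-water valve failed=not → not all inputs occur → does not occur.
Temperature loop inoperative [AND]: Agitator is down=not, Primary trip relay failed=occurs, Quench path unavailable=not → not all inputs occur → does not occur.
Interlock chain unavailable [OR]: South quench valve failed=not, Redundant coolant supply trips=not, Standby temperature probe failed=not → no input occurs → does not occur.
Vent system down [AND]: Interlock chain unavailable=not, Auxiliary high-temp switch is down=not → not all inputs occur → does not occur.
Cooling jacket unavailable [OR]: Rupture disc is out=not, North agitator 2 is out=not → no input occurs → does not occur.
Agitation branch down [OR]: Main controller 2 malfunctions=occurs, Chilled-water valve 2 trips=not, Quench valve 2 faulted=not → at least one input occurs → occurs.
Quench path 2 unavailable [OR]: #3 jacket pump fails=not, Cooling jacket unavailable=not, Trip relay 2 malfunctions=not, Agitation branch down=occurs → at least one input occurs → occurs.
Chemical batch overheats [OR]: Temperature loop inoperative=not, Vent system down=not, Quench path 2 unavailable=occurs → at least one input occurs → occurs.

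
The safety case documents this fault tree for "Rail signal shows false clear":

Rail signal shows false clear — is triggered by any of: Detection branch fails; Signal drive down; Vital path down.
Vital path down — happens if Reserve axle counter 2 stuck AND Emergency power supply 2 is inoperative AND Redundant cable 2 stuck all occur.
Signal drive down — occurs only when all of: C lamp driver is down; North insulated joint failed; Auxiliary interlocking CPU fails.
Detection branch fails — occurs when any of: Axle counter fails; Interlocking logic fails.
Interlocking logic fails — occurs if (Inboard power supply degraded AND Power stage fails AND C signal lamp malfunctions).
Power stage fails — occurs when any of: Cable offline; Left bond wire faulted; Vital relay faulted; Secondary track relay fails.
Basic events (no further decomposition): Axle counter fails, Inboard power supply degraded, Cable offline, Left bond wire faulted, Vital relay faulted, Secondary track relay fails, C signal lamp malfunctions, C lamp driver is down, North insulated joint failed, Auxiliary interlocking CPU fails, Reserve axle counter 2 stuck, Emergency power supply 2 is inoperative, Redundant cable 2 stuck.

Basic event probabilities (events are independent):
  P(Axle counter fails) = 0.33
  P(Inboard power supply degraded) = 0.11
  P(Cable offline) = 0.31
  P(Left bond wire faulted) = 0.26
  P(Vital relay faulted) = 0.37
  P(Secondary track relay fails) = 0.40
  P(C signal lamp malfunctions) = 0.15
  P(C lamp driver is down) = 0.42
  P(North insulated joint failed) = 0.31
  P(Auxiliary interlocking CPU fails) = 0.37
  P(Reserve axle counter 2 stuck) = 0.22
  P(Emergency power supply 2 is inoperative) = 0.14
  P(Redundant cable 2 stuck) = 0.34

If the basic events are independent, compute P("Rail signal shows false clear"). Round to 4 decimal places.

P(Power stage fails) [OR] = 1 − (1−0.31) × (1−0.26) × (1−0.37) × (1−0.40) = 0.806993
P(Interlocking logic fails) [AND] = 0.11 × 0.806993 × 0.15 = 0.013315
P(Detection branch fails) [OR] = 1 − (1−0.33) × (1−0.013315) = 0.338921
P(Signal drive down) [AND] = 0.42 × 0.31 × 0.37 = 0.048174
P(Vital path down) [AND] = 0.22 × 0.14 × 0.34 = 0.010472
P(Rail signal shows false clear) [OR] = 1 − (1−0.338921) × (1−0.048174) × (1−0.010472) = 0.377357
Rounded to 4 decimal places: P(Rail signal shows false clear) ≈ 0.3774.

0.3774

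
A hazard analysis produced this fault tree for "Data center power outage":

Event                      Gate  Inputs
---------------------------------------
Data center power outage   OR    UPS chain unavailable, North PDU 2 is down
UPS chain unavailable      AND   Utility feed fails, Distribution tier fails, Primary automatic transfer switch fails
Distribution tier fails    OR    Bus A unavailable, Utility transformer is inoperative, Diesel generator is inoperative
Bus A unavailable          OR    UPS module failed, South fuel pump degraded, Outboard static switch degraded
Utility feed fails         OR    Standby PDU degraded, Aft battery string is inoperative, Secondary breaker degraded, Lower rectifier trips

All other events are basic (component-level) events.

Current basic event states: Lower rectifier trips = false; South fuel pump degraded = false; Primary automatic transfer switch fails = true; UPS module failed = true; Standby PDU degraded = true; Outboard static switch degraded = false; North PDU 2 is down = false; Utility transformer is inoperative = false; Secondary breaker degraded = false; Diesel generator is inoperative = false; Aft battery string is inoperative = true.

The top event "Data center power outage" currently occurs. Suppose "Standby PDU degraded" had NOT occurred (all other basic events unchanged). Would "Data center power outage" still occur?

Counterfactual: set "Standby PDU degraded" to not occurred.
Utility feed fails [OR]: Standby PDU degraded=not, Aft battery string is inoperative=occurs, Secondary breaker degraded=not, Lower rectifier trips=not → at least one input occurs → occurs.
Bus A unavailable [OR]: UPS module failed=occurs, South fuel pump degraded=not, Outboard static switch degraded=not → at least one input occurs → occurs.
Distribution tier fails [OR]: Bus A unavailable=occurs, Utility transformer is inoperative=not, Diesel generator is inoperative=not → at least one input occurs → occurs.
UPS chain unavailable [AND]: Utility feed fails=occurs, Distribution tier fails=occurs, Primary automatic transfer switch fails=occurs → all inputs occur → occurs.
Data center power outage [OR]: UPS chain unavailable=occurs, North PDU 2 is down=not → at least one input occurs → occurs.

Yes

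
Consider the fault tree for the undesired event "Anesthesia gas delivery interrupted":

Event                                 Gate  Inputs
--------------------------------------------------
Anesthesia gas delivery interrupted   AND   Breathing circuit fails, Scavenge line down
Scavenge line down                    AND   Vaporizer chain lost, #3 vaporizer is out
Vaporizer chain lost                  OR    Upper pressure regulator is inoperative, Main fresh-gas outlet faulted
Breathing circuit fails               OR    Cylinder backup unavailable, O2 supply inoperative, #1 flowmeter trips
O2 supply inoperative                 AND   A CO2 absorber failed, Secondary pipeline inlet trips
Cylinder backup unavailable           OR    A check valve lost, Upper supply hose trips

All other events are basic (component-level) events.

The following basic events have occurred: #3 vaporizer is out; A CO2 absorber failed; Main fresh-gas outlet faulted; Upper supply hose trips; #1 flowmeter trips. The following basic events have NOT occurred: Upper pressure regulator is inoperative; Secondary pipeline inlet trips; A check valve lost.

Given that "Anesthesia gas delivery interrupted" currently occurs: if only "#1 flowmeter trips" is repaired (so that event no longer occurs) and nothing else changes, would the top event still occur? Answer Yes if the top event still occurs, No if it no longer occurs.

Yes

Counterfactual: set "#1 flowmeter trips" to not occurred.
Cylinder backup unavailable [OR]: A check valve lost=not, Upper supply hose trips=occurs → at least one input occurs → occurs.
O2 supply inoperative [AND]: A CO2 absorber failed=occurs, Secondary pipeline inlet trips=not → not all inputs occur → does not occur.
Breathing circuit fails [OR]: Cylinder backup unavailable=occurs, O2 supply inoperative=not, #1 flowmeter trips=not → at least one input occurs → occurs.
Vaporizer chain lost [OR]: Upper pressure regulator is inoperative=not, Main fresh-gas outlet faulted=occurs → at least one input occurs → occurs.
Scavenge line down [AND]: Vaporizer chain lost=occurs, #3 vaporizer is out=occurs → all inputs occur → occurs.
Anesthesia gas delivery interrupted [AND]: Breathing circuit fails=occurs, Scavenge line down=occurs → all inputs occur → occurs.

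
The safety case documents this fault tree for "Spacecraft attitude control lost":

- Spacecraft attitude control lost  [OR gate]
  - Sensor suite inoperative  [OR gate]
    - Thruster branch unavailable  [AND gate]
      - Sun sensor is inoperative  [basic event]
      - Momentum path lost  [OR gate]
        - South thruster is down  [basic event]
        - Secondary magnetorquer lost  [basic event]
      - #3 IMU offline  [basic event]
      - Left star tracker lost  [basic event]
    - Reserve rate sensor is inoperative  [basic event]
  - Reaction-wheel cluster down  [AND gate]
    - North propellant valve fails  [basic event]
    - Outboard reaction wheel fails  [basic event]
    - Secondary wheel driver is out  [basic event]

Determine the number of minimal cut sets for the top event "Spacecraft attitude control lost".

Momentum path lost [OR]: union of children's cut sets → 2 cut set(s).
Thruster branch unavailable [AND]: one cut set from each child combined → 1 × 2 × 1 × 1 = 2 cut set(s).
Sensor suite inoperative [OR]: union of children's cut sets → 3 cut set(s).
Reaction-wheel cluster down [AND]: one cut set from each child combined → 1 × 1 × 1 = 1 cut set(s).
Spacecraft attitude control lost [OR]: union of children's cut sets → 4 cut set(s).
Minimal cut sets: {#3 IMU offline, Left star tracker lost, South thruster is down, Sun sensor is inoperative}; {#3 IMU offline, Left star tracker lost, Secondary magnetorquer lost, Sun sensor is inoperative}; {Reserve rate sensor is inoperative}; {North propellant valve fails, Outboard reaction wheel fails, Secondary wheel driver is out}.

4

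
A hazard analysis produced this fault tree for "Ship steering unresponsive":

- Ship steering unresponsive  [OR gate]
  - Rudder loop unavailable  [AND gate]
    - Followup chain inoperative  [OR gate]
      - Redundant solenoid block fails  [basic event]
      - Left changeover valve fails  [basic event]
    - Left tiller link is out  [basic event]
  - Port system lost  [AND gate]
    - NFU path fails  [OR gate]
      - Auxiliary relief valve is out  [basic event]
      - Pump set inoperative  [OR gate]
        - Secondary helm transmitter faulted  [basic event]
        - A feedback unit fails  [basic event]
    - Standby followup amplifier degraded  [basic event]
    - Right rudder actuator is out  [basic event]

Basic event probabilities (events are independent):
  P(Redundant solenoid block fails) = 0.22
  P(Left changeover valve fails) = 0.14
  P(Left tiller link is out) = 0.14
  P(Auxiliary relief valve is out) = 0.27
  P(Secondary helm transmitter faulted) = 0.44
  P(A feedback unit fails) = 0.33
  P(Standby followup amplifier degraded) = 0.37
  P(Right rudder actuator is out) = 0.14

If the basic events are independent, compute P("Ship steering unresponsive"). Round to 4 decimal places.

P(Followup chain inoperative) [OR] = 1 − (1−0.22) × (1−0.14) = 0.329200
P(Rudder loop unavailable) [AND] = 0.329200 × 0.14 = 0.046088
P(Pump set inoperative) [OR] = 1 − (1−0.44) × (1−0.33) = 0.624800
P(NFU path fails) [OR] = 1 − (1−0.27) × (1−0.624800) = 0.726104
P(Port system lost) [AND] = 0.726104 × 0.37 × 0.14 = 0.037612
P(Ship steering unresponsive) [OR] = 1 − (1−0.046088) × (1−0.037612) = 0.081967
Rounded to 4 decimal places: P(Ship steering unresponsive) ≈ 0.0820.

0.0820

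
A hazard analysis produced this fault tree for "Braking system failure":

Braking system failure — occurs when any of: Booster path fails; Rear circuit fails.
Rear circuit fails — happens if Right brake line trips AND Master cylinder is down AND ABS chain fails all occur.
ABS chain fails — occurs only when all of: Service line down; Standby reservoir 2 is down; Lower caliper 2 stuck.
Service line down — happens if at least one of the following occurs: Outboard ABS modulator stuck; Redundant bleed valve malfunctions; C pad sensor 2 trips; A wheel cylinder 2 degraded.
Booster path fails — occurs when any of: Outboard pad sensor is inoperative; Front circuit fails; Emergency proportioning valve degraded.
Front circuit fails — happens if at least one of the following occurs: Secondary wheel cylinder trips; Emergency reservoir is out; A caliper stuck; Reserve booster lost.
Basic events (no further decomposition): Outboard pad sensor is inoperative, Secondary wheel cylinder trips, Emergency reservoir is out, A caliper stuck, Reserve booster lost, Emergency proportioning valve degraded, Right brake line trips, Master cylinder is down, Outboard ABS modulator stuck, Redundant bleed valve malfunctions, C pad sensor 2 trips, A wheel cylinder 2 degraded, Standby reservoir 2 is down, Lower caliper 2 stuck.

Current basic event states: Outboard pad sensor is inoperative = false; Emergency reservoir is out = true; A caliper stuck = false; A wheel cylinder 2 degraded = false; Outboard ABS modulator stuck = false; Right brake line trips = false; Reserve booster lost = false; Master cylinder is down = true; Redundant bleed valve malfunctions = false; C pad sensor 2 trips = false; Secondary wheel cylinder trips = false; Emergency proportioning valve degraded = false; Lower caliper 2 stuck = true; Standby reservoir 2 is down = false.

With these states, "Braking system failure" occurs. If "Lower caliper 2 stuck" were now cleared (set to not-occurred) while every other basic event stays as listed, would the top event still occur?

Counterfactual: set "Lower caliper 2 stuck" to not occurred.
Front circuit fails [OR]: Secondary wheel cylinder trips=not, Emergency reservoir is out=occurs, A caliper stuck=not, Reserve booster lost=not → at least one input occurs → occurs.
Booster path fails [OR]: Outboard pad sensor is inoperative=not, Front circuit fails=occurs, Emergency proportioning valve degraded=not → at least one input occurs → occurs.
Service line down [OR]: Outboard ABS modulator stuck=not, Redundant bleed valve malfunctions=not, C pad sensor 2 trips=not, A wheel cylinder 2 degraded=not → no input occurs → does not occur.
ABS chain fails [AND]: Service line down=not, Standby reservoir 2 is down=not, Lower caliper 2 stuck=not → not all inputs occur → does not occur.
Rear circuit fails [AND]: Right brake line trips=not, Master cylinder is down=occurs, ABS chain fails=not → not all inputs occur → does not occur.
Braking system failure [OR]: Booster path fails=occurs, Rear circuit fails=not → at least one input occurs → occurs.

Yes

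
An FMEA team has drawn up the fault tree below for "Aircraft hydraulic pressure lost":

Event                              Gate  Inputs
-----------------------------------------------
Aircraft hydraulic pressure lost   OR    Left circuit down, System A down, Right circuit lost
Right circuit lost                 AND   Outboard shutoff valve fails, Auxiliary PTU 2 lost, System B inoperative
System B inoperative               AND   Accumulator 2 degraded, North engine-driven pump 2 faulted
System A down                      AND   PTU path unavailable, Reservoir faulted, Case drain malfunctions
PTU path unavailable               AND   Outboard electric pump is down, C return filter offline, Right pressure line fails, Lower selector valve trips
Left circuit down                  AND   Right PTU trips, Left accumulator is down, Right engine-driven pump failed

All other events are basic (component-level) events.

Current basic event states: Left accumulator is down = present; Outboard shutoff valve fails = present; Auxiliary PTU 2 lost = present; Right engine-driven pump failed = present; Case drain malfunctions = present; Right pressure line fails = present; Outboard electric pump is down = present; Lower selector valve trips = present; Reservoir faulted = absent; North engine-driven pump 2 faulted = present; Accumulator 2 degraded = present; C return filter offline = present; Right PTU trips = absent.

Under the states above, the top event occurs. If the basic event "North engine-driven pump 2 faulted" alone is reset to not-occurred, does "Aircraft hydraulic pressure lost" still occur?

Counterfactual: set "North engine-driven pump 2 faulted" to not occurred.
Left circuit down [AND]: Right PTU trips=not, Left accumulator is down=occurs, Right engine-driven pump failed=occurs → not all inputs occur → does not occur.
PTU path unavailable [AND]: Outboard electric pump is down=occurs, C return filter offline=occurs, Right pressure line fails=occurs, Lower selector valve trips=occurs → all inputs occur → occurs.
System A down [AND]: PTU path unavailable=occurs, Reservoir faulted=not, Case drain malfunctions=occurs → not all inputs occur → does not occur.
System B inoperative [AND]: Accumulator 2 degraded=occurs, North engine-driven pump 2 faulted=not → not all inputs occur → does not occur.
Right circuit lost [AND]: Outboard shutoff valve fails=occurs, Auxiliary PTU 2 lost=occurs, System B inoperative=not → not all inputs occur → does not occur.
Aircraft hydraulic pressure lost [OR]: Left circuit down=not, System A down=not, Right circuit lost=not → no input occurs → does not occur.

No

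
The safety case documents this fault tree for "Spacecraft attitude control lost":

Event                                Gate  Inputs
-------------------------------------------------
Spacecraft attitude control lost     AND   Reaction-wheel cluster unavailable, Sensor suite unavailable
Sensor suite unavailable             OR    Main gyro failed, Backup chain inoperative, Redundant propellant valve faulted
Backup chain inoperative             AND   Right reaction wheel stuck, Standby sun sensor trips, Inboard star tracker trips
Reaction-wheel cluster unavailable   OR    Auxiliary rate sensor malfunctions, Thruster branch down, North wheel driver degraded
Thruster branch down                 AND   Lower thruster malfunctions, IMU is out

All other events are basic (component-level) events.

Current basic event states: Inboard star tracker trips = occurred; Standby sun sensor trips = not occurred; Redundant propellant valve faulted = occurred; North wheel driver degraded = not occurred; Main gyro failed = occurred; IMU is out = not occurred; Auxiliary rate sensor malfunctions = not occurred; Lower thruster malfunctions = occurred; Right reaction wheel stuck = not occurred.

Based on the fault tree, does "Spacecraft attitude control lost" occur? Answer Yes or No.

Thruster branch down [AND]: Lower thruster malfunctions=occurs, IMU is out=not → not all inputs occur → does not occur.
Reaction-wheel cluster unavailable [OR]: Auxiliary rate sensor malfunctions=not, Thruster branch down=not, North wheel driver degraded=not → no input occurs → does not occur.
Backup chain inoperative [AND]: Right reaction wheel stuck=not, Standby sun sensor trips=not, Inboard star tracker trips=occurs → not all inputs occur → does not occur.
Sensor suite unavailable [OR]: Main gyro failed=occurs, Backup chain inoperative=not, Redundant propellant valve faulted=occurs → at least one input occurs → occurs.
Spacecraft attitude control lost [AND]: Reaction-wheel cluster unavailable=not, Sensor suite unavailable=occurs → not all inputs occur → does not occur.

No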